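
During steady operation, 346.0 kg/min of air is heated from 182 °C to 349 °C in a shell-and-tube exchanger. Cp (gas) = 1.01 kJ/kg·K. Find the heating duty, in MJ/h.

Q = ṁ·Cp·ΔT = 346.0 × 1.01 × (349 − 182) = 58360 kJ/min
Converting: 58360 / 60 s = 972.66 kW
Heating duty = 3501.6 MJ/h

Q = 3500 MJ/h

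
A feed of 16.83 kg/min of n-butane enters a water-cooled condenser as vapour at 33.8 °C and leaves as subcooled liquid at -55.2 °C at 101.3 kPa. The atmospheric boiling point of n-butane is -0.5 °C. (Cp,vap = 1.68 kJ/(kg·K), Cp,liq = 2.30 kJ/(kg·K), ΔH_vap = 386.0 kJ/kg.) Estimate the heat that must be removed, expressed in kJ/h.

vapour 33.8→-0.5 °C: -57.624 kJ/kg
condensation at -0.5 °C: -386 kJ/kg
liquid -0.5→-55.2 °C: -125.81 kJ/kg
Δh = -57.624 + -386 + -125.81 = -569.43 kJ/kg
Q = ṁ·Δh = 16.83 kg/min × -569.43 kJ/kg = -9583.6 kJ/min
|Q| = 159.73 kW = 575010 kJ/h

Q_c = 575000 kJ/h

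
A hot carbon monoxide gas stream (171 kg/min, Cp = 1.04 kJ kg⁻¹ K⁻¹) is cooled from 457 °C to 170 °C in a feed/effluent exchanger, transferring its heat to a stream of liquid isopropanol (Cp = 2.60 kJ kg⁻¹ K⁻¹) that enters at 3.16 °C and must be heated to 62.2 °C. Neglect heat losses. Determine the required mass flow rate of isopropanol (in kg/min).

ṁ_c = 332 kg/min

Heat released by hot stream: Q = 171 × 1.04 × (457 − 170) = 51040 kJ/min
Energy balance on cold side (adiabatic exchanger): Q = ṁ_c·Cp_c·(T_c,out − T_c,in)
ṁ_c = 51040 / [2.60 × (62.2 − 3.16)] = 332.5 kg/min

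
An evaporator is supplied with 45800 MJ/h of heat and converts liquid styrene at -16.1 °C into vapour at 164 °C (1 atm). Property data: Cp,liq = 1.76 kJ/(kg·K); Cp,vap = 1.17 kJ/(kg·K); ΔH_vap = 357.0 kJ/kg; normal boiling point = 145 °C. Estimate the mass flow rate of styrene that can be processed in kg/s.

ṁ = 19.2 kg/s

Δh = 1.76×(145−-16.1) + 357.0 + 1.17×(164−145) = 662.77 kJ/kg
Q = 45800 MJ/h = 12722 kJ/s = 12722 kJ/s
ṁ = Q/Δh = 12722 / 662.77 = 19.196 kg/s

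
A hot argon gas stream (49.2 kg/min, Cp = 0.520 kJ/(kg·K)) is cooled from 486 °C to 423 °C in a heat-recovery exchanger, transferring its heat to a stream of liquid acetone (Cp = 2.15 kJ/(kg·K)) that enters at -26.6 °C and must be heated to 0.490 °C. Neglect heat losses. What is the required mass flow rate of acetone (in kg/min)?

Heat released by hot stream: Q = 49.2 × 0.520 × (486 − 423) = 1611.8 kJ/min
Energy balance on cold side (adiabatic exchanger): Q = ṁ_c·Cp_c·(T_c,out − T_c,in)
ṁ_c = 1611.8 / [2.15 × (0.490 − -26.6)] = 27.673 kg/min

ṁ_c = 27.7 kg/min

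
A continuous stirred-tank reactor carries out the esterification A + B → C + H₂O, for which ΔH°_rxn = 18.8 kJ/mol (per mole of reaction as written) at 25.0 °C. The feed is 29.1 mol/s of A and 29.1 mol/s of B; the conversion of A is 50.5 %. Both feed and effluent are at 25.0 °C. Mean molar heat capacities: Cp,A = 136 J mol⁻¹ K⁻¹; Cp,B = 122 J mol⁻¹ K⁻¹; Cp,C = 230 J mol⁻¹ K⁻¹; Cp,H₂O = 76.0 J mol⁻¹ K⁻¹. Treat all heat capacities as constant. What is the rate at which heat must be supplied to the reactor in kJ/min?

Extent of reaction ξ = 0.505 × 29.1 = 14.696 mol/s
Reaction term: ξ·ΔH°_rxn = 14.696 × 18.8 = 276.28 kJ/s
Q = ΔH = 276.28 kJ/s = 276.28 kW
Heat supplied = 16577 kJ/min

Q_in = 16600 kJ/min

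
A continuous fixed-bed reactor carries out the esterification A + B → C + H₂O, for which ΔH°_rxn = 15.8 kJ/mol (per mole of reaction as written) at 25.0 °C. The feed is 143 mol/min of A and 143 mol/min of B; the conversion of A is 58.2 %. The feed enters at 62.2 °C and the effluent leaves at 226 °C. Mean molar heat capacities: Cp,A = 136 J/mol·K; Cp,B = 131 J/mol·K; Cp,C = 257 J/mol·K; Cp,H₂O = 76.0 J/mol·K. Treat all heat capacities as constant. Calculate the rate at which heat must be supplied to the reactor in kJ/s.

Q_in = 145 kJ/s

Extent of reaction ξ = 0.582 × 143 = 83.226 mol/min
Reaction term: ξ·ΔH°_rxn = 83.226 × 15.8 = 1315 kJ/min
Sensible, feed 62.2→25 °C: -1420.3 kJ/min
Outlet flows (mol/min): A 59.774, B 59.774, C 83.226, H₂O 83.226
Sensible, products 25→226 °C: 8778.5 kJ/min
Q = ΔH = 8673.1 kJ/min = 144.55 kW
Heat supplied = 144.55 kJ/s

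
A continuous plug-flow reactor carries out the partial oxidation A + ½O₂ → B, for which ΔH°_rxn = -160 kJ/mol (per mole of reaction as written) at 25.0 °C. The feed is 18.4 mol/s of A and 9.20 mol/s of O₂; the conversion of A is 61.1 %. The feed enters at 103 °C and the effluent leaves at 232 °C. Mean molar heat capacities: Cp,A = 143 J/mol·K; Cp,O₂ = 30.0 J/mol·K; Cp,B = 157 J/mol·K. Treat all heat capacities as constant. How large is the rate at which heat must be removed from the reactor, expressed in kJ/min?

Extent of reaction ξ = 0.611 × 18.4 = 11.242 mol/s
Reaction term: ξ·ΔH°_rxn = 11.242 × -160 = -1798.8 kJ/s
Sensible, feed 103→25 °C: -226.76 kJ/s
Outlet flows (mol/s): A 7.1576, O₂ 3.5788, B 11.242
Sensible, products 25→232 °C: 599.46 kJ/s
Q = ΔH = -1426.1 kJ/s = -1426.1 kW
Heat removed = 85565 kJ/min

Q_out = 85600 kJ/min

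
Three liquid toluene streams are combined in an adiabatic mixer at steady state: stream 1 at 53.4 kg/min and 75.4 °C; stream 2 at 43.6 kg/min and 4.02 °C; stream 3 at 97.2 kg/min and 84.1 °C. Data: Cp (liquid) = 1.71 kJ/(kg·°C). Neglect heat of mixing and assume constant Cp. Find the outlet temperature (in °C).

Energy balance with Q = 0: Σ ṁᵢCp,ᵢ(T_out − Tᵢ) = 0
T_out = Σ ṁᵢCp,ᵢTᵢ / Σ ṁᵢCp,ᵢ
      = 21163 / 332.08 = 63.729 °C

T_out = 63.7 °C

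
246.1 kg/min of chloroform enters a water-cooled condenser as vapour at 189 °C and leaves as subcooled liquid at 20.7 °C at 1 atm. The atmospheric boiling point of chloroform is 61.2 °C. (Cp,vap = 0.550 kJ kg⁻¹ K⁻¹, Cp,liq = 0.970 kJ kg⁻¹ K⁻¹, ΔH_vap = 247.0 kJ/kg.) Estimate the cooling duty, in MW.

vapour 189→61.2 °C: -70.29 kJ/kg
condensation at 61.2 °C: -247 kJ/kg
liquid 61.2→20.7 °C: -39.285 kJ/kg
Δh = -70.29 + -247 + -39.285 = -356.57 kJ/kg
Q = ṁ·Δh = 246.1 kg/min × -356.57 kJ/kg = -87753 kJ/min
|Q| = 1462.6 kW = 1.4626 MW

Q_c = 1.46 MW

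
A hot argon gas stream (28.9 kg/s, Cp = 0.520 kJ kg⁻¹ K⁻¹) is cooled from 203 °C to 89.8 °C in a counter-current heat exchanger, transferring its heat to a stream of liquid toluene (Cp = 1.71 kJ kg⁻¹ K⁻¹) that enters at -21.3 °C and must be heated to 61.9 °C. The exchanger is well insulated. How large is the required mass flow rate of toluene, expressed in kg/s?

ṁ_c = 12.0 kg/s

Heat released by hot stream: Q = 28.9 × 0.520 × (203 − 89.8) = 1701.2 kJ/s
Energy balance on cold side (adiabatic exchanger): Q = ṁ_c·Cp_c·(T_c,out − T_c,in)
ṁ_c = 1701.2 / [1.71 × (61.9 − -21.3)] = 11.957 kg/s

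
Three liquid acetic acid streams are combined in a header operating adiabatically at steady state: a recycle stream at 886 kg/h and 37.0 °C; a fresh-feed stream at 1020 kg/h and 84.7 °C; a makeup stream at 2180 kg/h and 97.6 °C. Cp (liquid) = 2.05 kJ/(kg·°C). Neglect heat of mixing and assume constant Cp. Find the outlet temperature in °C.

Energy balance with Q = 0: Σ ṁᵢCp,ᵢ(T_out − Tᵢ) = 0
T_out = Σ ṁᵢCp,ᵢTᵢ / Σ ṁᵢCp,ᵢ
      = 680490 / 8376.3 = 81.239 °C

T_out = 81.2 °C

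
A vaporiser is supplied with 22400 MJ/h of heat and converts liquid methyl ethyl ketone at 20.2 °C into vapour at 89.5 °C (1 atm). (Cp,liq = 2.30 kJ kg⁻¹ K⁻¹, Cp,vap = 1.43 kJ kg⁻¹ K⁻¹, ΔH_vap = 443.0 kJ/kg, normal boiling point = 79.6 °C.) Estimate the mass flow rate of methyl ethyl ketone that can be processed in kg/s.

Δh = 2.30×(79.6−20.2) + 443.0 + 1.43×(89.5−79.6) = 593.78 kJ/kg
Q = 22400 MJ/h = 6222.2 kJ/s = 6222.2 kJ/s
ṁ = Q/Δh = 6222.2 / 593.78 = 10.479 kg/s

ṁ = 10.5 kg/s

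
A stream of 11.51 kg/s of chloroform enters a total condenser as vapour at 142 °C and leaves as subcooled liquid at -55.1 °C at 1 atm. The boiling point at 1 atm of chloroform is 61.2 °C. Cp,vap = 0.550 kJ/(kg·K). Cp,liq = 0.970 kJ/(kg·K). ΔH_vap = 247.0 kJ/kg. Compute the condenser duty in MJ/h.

Q_c = 16800 MJ/h

vapour 142→61.2 °C: -44.44 kJ/kg
condensation at 61.2 °C: -247 kJ/kg
liquid 61.2→-55.1 °C: -112.81 kJ/kg
Δh = -44.44 + -247 + -112.81 = -404.25 kJ/kg
Q = ṁ·Δh = 11.51 kg/s × -404.25 kJ/kg = -4652.9 kJ/s
|Q| = 4652.9 kW = 16751 MJ/h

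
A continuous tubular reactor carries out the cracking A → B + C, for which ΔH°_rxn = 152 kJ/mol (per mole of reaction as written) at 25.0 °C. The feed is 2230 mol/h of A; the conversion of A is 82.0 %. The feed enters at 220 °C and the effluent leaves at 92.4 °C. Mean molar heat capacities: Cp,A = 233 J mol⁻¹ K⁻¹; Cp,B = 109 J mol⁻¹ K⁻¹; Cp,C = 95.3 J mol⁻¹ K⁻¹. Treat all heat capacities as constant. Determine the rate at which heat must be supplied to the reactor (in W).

Q_in = 57800 W

Extent of reaction ξ = 0.820 × 2230 = 1828.6 mol/h
Reaction term: ξ·ΔH°_rxn = 1828.6 × 152 = 277950 kJ/h
Sensible, feed 220→25 °C: -101320 kJ/h
Outlet flows (mol/h): A 401.4, B 1828.6, C 1828.6
Sensible, products 25→92.4 °C: 31483 kJ/h
Q = ΔH = 208110 kJ/h = 57.808 kW
Heat supplied = 57808 W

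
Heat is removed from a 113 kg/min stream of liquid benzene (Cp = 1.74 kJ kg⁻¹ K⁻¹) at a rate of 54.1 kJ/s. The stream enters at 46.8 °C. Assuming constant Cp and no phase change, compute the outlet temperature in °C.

T_out = 30.3 °C

Q = 54.1 kJ/s = 3246 kJ/min
ΔT = Q/(ṁ·Cp) = 3246/(113×1.74) = 16.509 K
T_out = 46.8 − 16.509 = 30.291 °C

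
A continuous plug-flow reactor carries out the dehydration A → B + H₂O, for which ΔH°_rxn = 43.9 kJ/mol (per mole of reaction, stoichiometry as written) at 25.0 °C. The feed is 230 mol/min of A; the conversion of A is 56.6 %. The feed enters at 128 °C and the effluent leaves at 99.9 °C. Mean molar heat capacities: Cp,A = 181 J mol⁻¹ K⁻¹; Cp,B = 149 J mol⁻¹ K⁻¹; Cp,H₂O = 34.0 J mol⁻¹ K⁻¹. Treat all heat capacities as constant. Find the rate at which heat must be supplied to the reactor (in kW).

Q_in = 76.1 kW

Extent of reaction ξ = 0.566 × 230 = 130.18 mol/min
Reaction term: ξ·ΔH°_rxn = 130.18 × 43.9 = 5714.9 kJ/min
Sensible, feed 128→25 °C: -4287.9 kJ/min
Outlet flows (mol/min): A 99.82, B 130.18, H₂O 130.18
Sensible, products 25→99.9 °C: 3137.6 kJ/min
Q = ΔH = 4564.6 kJ/min = 76.077 kW
Heat supplied = 76.077 kW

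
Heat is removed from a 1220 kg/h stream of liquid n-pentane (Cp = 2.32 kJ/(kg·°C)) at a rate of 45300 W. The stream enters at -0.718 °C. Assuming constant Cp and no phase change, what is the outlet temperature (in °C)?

T_out = -58.3 °C

Q = 45300 W = 163080 kJ/h
ΔT = Q/(ṁ·Cp) = 163080/(1220×2.32) = 57.617 K
T_out = -0.718 − 57.617 = -58.335 °C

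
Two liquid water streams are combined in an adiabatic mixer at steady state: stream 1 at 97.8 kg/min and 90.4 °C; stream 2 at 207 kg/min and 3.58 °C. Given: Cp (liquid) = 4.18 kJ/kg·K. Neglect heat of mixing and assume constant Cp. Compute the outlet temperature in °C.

T_out = 31.4 °C

No heat crosses the boundary, so H_out = H_in.
Σ ṁᵢCp,ᵢTᵢ = 97.8×4.18×90.4 + 207×4.18×3.58 = 40054
Σ ṁᵢCp,ᵢ = 97.8×4.18 + 207×4.18 = 1274.1
T_out = 40054 / 1274.1 = 31.438 °C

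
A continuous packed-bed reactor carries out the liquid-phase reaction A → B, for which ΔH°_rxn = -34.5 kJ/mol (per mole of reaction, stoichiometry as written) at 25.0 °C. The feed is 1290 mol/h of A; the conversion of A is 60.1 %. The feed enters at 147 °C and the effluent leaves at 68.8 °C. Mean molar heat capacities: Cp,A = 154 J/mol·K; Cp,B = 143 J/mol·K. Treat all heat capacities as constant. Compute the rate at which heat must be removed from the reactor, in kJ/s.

Extent of reaction ξ = 0.601 × 1290 = 775.29 mol/h
Reaction term: ξ·ΔH°_rxn = 775.29 × -34.5 = -26748 kJ/h
Sensible, feed 147→25 °C: -24237 kJ/h
Outlet flows (mol/h): A 514.71, B 775.29
Sensible, products 25→68.8 °C: 8327.8 kJ/h
Q = ΔH = -42656 kJ/h = -11.849 kW
Heat removed = 11.849 kJ/s

Q_out = 11.8 kJ/s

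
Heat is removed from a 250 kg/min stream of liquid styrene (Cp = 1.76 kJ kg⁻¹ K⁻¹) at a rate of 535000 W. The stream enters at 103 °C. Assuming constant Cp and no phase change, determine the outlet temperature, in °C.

Q = 535000 W = 32100 kJ/min
ΔT = Q/(ṁ·Cp) = 32100/(250×1.76) = 72.955 K
T_out = 103 − 72.955 = 30.045 °C

T_out = 30.0 °C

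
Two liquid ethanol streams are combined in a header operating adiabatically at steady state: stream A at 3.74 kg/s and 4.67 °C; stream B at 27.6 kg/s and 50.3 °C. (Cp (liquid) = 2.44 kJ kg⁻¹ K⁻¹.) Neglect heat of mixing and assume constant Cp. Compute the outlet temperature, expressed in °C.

Adiabatic, steady state ⇒ Σ ṁᵢCp,ᵢ(T_out − Tᵢ) = 0
Σ ṁᵢCp,ᵢTᵢ = 3.74×2.44×4.67 + 27.6×2.44×50.3 = 3430
Σ ṁᵢCp,ᵢ = 3.74×2.44 + 27.6×2.44 = 76.47
T_out = 3430 / 76.47 = 44.855 °C

T_out = 44.9 °C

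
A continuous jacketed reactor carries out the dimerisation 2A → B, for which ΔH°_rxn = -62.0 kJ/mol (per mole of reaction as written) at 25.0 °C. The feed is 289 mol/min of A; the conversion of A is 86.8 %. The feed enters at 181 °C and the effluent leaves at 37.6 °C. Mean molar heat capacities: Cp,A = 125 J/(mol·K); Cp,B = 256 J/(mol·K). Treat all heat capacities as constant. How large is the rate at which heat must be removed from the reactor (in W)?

Extent of reaction ξ = 0.868 × 289 / 2 = 125.43 mol/min
Reaction term: ξ·ΔH°_rxn = 125.43 × -62.0 = -7776.4 kJ/min
Sensible, feed 181→25 °C: -5635.5 kJ/min
Outlet flows (mol/min): A 38.148, B 125.43
Sensible, products 25→37.6 °C: 464.66 kJ/min
Q = ΔH = -12947 kJ/min = -215.79 kW
Heat removed = 215790 W

Q_out = 216000 W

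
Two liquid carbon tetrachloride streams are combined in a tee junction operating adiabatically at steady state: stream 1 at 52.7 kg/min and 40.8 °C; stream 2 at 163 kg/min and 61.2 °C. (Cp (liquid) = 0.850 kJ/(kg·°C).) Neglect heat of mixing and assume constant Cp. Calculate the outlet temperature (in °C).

Energy balance with Q = 0: Σ ṁᵢCp,ᵢ(T_out − Tᵢ) = 0
T_out = Σ ṁᵢCp,ᵢTᵢ / Σ ṁᵢCp,ᵢ
      = 10307 / 183.34 = 56.216 °C

T_out = 56.2 °C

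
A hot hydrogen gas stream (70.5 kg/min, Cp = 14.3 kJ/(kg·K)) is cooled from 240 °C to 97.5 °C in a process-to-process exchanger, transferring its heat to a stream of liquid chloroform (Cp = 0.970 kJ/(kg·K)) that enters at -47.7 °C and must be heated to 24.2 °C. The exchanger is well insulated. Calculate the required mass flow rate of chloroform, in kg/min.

ṁ_c = 2060 kg/min

Heat released by hot stream: Q = 70.5 × 14.3 × (240 − 97.5) = 143660 kJ/min
Energy balance on cold side (adiabatic exchanger): Q = ṁ_c·Cp_c·(T_c,out − T_c,in)
ṁ_c = 143660 / [0.970 × (24.2 − -47.7)] = 2059.9 kg/min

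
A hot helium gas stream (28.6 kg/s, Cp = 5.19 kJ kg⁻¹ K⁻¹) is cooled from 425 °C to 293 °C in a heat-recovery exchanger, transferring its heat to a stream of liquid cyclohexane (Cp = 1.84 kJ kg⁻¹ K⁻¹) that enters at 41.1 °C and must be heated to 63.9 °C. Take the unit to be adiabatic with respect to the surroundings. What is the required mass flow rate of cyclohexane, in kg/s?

Heat released by hot stream: Q = 28.6 × 5.19 × (425 − 293) = 19593 kJ/s
Energy balance on cold side (adiabatic exchanger): Q = ṁ_c·Cp_c·(T_c,out − T_c,in)
ṁ_c = 19593 / [1.84 × (63.9 − 41.1)] = 467.04 kg/s

ṁ_c = 467 kg/s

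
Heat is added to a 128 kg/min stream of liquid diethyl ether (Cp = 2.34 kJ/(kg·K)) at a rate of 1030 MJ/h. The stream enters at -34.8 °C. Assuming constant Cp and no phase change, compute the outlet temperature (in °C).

Q = 1030 MJ/h = 17167 kJ/min
ΔT = Q/(ṁ·Cp) = 17167/(128×2.34) = 57.314 K
T_out = -34.8 + 57.314 = 22.514 °C

T_out = 22.5 °C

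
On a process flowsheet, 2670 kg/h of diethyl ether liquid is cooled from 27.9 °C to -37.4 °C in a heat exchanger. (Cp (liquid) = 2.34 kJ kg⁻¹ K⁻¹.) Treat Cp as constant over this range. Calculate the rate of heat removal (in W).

Q_c = 113000 W

Q = ṁ·Cp·ΔT = 2670 × 2.34 × (-37.4 − 27.9) = -407980 kJ/h
Converting: 407980 / 3600 s = 113.33 kW
Cooling duty = 113330 W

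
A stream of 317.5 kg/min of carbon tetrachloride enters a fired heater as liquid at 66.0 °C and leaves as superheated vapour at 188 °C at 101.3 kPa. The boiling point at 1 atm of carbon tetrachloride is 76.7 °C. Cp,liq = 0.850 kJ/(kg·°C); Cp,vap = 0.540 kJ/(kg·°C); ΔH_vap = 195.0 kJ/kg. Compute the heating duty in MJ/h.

Q = 5030 MJ/h

liquid 66.0→76.7 °C: 9.095 kJ/kg
vaporisation at 76.7 °C: 195 kJ/kg
vapour 76.7→188 °C: 60.102 kJ/kg
Δh = 9.095 + 195 + 60.102 = 264.2 kJ/kg
Q = ṁ·Δh = 317.5 kg/min × 264.2 kJ/kg = 83883 kJ/min
|Q| = 1398 kW = 5033 MJ/h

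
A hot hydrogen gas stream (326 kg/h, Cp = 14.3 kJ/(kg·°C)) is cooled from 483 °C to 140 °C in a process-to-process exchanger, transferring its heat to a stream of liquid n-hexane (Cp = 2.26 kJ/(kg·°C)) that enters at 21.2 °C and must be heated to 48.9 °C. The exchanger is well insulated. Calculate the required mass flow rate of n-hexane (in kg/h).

Heat released by hot stream: Q = 326 × 14.3 × (483 − 140) = 1.599e+06 kJ/h
Energy balance on cold side (adiabatic exchanger): Q = ṁ_c·Cp_c·(T_c,out − T_c,in)
ṁ_c = 1.599e+06 / [2.26 × (48.9 − 21.2)] = 25542 kg/h

ṁ_c = 25500 kg/h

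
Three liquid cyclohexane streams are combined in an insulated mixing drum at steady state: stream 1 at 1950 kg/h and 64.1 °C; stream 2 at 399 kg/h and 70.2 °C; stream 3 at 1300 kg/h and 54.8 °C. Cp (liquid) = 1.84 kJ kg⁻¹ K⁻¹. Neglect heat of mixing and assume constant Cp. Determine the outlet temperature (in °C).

T_out = 61.5 °C

Energy balance with Q = 0: Σ ṁᵢCp,ᵢ(T_out − Tᵢ) = 0
Σ ṁᵢCp,ᵢTᵢ = 1950×1.84×64.1 + 399×1.84×70.2 + 1300×1.84×54.8 = 412610
Σ ṁᵢCp,ᵢ = 1950×1.84 + 399×1.84 + 1300×1.84 = 6714.2
T_out = 412610 / 6714.2 = 61.454 °C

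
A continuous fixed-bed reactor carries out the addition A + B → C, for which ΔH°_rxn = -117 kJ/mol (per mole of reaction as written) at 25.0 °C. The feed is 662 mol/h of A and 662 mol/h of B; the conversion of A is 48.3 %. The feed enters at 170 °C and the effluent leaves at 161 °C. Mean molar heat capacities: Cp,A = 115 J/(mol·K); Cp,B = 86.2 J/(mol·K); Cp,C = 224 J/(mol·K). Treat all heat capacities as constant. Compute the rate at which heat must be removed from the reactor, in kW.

Q_out = 10.4 kW

Extent of reaction ξ = 0.483 × 662 = 319.75 mol/h
Reaction term: ξ·ΔH°_rxn = 319.75 × -117 = -37410 kJ/h
Sensible, feed 170→25 °C: -19313 kJ/h
Outlet flows (mol/h): A 342.25, B 342.25, C 319.75
Sensible, products 25→161 °C: 19106 kJ/h
Q = ΔH = -37618 kJ/h = -10.449 kW
Heat removed = 10.449 kW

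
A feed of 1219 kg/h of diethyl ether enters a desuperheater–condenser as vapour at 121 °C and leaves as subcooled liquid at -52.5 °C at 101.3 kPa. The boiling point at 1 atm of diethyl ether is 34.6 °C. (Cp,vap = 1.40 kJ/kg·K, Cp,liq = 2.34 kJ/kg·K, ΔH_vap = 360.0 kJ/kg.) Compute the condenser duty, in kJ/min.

vapour 121→34.6 °C: -120.96 kJ/kg
condensation at 34.6 °C: -360 kJ/kg
liquid 34.6→-52.5 °C: -203.81 kJ/kg
Δh = -120.96 + -360 + -203.81 = -684.77 kJ/kg
Q = ṁ·Δh = 1219 kg/h × -684.77 kJ/kg = -834740 kJ/h
|Q| = 231.87 kW = 13912 kJ/min

Q_c = 13900 kJ/min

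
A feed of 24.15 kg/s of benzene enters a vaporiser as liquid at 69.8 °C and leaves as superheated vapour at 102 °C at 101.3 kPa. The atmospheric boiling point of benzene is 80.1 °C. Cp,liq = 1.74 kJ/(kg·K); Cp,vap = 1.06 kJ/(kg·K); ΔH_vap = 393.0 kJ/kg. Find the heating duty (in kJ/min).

liquid 69.8→80.1 °C: 17.922 kJ/kg
vaporisation at 80.1 °C: 393 kJ/kg
vapour 80.1→102 °C: 23.214 kJ/kg
Δh = 17.922 + 393 + 23.214 = 434.14 kJ/kg
Q = ṁ·Δh = 24.15 kg/s × 434.14 kJ/kg = 10484 kJ/s
|Q| = 10484 kW = 629060 kJ/min

Q = 629000 kJ/min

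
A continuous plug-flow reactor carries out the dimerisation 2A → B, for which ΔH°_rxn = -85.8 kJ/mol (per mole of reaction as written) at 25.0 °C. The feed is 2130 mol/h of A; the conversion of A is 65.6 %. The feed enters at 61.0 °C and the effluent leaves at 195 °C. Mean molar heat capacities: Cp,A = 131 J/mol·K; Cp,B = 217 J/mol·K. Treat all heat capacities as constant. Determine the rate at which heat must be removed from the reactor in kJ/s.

Q_out = 7.75 kJ/s

Extent of reaction ξ = 0.656 × 2130 / 2 = 698.64 mol/h
Reaction term: ξ·ΔH°_rxn = 698.64 × -85.8 = -59943 kJ/h
Sensible, feed 61.0→25 °C: -10045 kJ/h
Outlet flows (mol/h): A 732.72, B 698.64
Sensible, products 25→195 °C: 42091 kJ/h
Q = ΔH = -27898 kJ/h = -7.7494 kW
Heat removed = 7.7494 kJ/s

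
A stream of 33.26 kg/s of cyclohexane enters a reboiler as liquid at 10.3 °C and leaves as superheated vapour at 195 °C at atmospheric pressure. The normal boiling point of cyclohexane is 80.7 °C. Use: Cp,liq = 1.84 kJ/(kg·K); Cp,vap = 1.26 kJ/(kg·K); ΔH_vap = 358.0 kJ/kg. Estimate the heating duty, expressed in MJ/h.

Q = 75600 MJ/h

liquid 10.3→80.7 °C: 129.54 kJ/kg
vaporisation at 80.7 °C: 358 kJ/kg
vapour 80.7→195 °C: 144.02 kJ/kg
Δh = 129.54 + 358 + 144.02 = 631.55 kJ/kg
Q = ṁ·Δh = 33.26 kg/s × 631.55 kJ/kg = 21005 kJ/s
|Q| = 21005 kW = 75620 MJ/h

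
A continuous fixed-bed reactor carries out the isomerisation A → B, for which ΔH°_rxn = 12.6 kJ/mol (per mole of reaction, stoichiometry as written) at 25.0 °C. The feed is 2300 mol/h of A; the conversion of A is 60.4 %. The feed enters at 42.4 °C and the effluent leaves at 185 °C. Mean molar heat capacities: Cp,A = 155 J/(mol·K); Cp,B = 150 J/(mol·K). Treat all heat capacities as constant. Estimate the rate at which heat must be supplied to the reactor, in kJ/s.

Extent of reaction ξ = 0.604 × 2300 = 1389.2 mol/h
Reaction term: ξ·ΔH°_rxn = 1389.2 × 12.6 = 17504 kJ/h
Sensible, feed 42.4→25 °C: -6203.1 kJ/h
Outlet flows (mol/h): A 910.8, B 1389.2
Sensible, products 25→185 °C: 55929 kJ/h
Q = ΔH = 67229 kJ/h = 18.675 kW
Heat supplied = 18.675 kJ/s

Q_in = 18.7 kJ/s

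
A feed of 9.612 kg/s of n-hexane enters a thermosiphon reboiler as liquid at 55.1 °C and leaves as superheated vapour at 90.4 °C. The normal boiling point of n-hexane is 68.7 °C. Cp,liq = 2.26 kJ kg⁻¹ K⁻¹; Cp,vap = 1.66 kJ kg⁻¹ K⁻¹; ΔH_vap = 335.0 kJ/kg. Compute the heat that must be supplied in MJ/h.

liquid 55.1→68.7 °C: 30.736 kJ/kg
vaporisation at 68.7 °C: 335 kJ/kg
vapour 68.7→90.4 °C: 36.022 kJ/kg
Δh = 30.736 + 335 + 36.022 = 401.76 kJ/kg
Q = ṁ·Δh = 9.612 kg/s × 401.76 kJ/kg = 3861.7 kJ/s
|Q| = 3861.7 kW = 13902 MJ/h

Q = 13900 MJ/h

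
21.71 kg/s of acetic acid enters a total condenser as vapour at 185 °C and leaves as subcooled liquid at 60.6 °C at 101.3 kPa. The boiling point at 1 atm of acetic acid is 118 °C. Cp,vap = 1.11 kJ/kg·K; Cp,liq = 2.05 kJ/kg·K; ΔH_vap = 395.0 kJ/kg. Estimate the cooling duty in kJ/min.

Q_c = 765000 kJ/min

vapour 185→118 °C: -74.37 kJ/kg
condensation at 118 °C: -395 kJ/kg
liquid 118→60.6 °C: -117.67 kJ/kg
Δh = -74.37 + -395 + -117.67 = -587.04 kJ/kg
Q = ṁ·Δh = 21.71 kg/s × -587.04 kJ/kg = -12745 kJ/s
|Q| = 12745 kW = 764680 kJ/min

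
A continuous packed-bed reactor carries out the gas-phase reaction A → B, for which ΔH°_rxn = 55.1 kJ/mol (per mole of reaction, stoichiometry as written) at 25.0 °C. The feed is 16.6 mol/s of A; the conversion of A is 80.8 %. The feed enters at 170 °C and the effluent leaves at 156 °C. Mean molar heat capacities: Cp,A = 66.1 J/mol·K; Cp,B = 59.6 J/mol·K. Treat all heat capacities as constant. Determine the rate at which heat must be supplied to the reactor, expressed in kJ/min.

Q_in = 42700 kJ/min

Extent of reaction ξ = 0.808 × 16.6 = 13.413 mol/s
Reaction term: ξ·ΔH°_rxn = 13.413 × 55.1 = 739.05 kJ/s
Sensible, feed 170→25 °C: -159.1 kJ/s
Outlet flows (mol/s): A 3.1872, B 13.413
Sensible, products 25→156 °C: 132.32 kJ/s
Q = ΔH = 712.26 kJ/s = 712.26 kW
Heat supplied = 42736 kJ/min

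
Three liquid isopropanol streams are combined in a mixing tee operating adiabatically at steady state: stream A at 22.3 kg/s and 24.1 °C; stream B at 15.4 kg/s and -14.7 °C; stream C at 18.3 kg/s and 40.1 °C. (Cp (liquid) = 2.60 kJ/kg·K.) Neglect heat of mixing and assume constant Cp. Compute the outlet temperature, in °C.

T_out = 18.7 °C

No heat crosses the boundary, so H_out = H_in.
T_out = Σ ṁᵢCp,ᵢTᵢ / Σ ṁᵢCp,ᵢ
      = 2716.7 / 145.6 = 18.659 °C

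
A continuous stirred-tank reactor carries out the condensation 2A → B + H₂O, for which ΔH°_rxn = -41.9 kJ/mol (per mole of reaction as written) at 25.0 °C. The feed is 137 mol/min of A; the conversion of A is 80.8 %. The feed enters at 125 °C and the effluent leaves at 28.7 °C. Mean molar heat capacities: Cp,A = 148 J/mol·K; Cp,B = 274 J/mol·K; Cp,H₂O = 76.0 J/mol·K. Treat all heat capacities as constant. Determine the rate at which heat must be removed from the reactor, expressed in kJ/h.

Extent of reaction ξ = 0.808 × 137 / 2 = 55.348 mol/min
Reaction term: ξ·ΔH°_rxn = 55.348 × -41.9 = -2319.1 kJ/min
Sensible, feed 125→25 °C: -2027.6 kJ/min
Outlet flows (mol/min): A 26.304, B 55.348, H₂O 55.348
Sensible, products 25→28.7 °C: 86.08 kJ/min
Q = ΔH = -4260.6 kJ/min = -71.01 kW
Heat removed = 255640 kJ/h

Q_out = 256000 kJ/h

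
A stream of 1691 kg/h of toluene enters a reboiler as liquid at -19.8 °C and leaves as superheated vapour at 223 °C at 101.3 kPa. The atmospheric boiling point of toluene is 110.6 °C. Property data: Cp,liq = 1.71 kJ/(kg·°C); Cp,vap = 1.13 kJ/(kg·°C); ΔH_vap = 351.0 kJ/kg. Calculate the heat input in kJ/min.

liquid -19.8→110.6 °C: 222.98 kJ/kg
vaporisation at 110.6 °C: 351 kJ/kg
vapour 110.6→223 °C: 127.01 kJ/kg
Δh = 222.98 + 351 + 127.01 = 701 kJ/kg
Q = ṁ·Δh = 1691 kg/h × 701 kJ/kg = 1.1854e+06 kJ/h
|Q| = 329.27 kW = 19756 kJ/min

Q = 19800 kJ/min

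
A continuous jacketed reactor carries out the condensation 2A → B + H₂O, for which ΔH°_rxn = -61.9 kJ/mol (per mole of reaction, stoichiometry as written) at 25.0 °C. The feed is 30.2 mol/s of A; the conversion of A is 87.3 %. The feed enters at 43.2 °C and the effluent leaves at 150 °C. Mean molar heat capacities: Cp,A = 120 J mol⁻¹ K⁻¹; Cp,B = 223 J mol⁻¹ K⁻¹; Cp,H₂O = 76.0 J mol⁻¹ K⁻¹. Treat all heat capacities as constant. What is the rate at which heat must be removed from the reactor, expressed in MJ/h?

Extent of reaction ξ = 0.873 × 30.2 / 2 = 13.182 mol/s
Reaction term: ξ·ΔH°_rxn = 13.182 × -61.9 = -815.98 kJ/s
Sensible, feed 43.2→25 °C: -65.957 kJ/s
Outlet flows (mol/s): A 3.8354, B 13.182, H₂O 13.182
Sensible, products 25→150 °C: 550.22 kJ/s
Q = ΔH = -331.72 kJ/s = -331.72 kW
Heat removed = 1194.2 MJ/h

Q_out = 1190 MJ/h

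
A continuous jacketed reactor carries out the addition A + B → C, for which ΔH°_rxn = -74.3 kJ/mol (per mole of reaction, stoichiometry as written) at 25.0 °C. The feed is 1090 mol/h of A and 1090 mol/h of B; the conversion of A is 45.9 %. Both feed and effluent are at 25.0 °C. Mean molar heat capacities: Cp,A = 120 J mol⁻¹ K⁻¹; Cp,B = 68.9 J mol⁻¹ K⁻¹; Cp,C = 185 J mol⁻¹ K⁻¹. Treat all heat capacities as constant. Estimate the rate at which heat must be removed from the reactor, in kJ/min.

Q_out = 620 kJ/min

Extent of reaction ξ = 0.459 × 1090 = 500.31 mol/h
Reaction term: ξ·ΔH°_rxn = 500.31 × -74.3 = -37173 kJ/h
Q = ΔH = -37173 kJ/h = -10.326 kW
Heat removed = 619.55 kJ/min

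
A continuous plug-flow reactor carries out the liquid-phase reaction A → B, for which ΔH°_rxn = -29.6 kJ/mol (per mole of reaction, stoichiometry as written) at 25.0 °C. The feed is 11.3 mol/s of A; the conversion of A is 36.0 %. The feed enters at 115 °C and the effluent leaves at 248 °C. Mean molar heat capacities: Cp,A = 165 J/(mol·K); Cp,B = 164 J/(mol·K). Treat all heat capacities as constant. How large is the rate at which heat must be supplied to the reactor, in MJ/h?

Extent of reaction ξ = 0.360 × 11.3 = 4.068 mol/s
Reaction term: ξ·ΔH°_rxn = 4.068 × -29.6 = -120.41 kJ/s
Sensible, feed 115→25 °C: -167.81 kJ/s
Outlet flows (mol/s): A 7.232, B 4.068
Sensible, products 25→248 °C: 414.88 kJ/s
Q = ΔH = 126.66 kJ/s = 126.66 kW
Heat supplied = 455.97 MJ/h

Q_in = 456 MJ/h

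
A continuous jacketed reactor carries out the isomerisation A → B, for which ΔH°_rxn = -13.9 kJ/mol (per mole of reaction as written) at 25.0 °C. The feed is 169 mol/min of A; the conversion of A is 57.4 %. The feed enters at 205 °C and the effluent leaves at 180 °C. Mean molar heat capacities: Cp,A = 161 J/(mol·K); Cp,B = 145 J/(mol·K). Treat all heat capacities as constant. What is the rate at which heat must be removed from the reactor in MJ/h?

Q_out = 136 MJ/h

Extent of reaction ξ = 0.574 × 169 = 97.006 mol/min
Reaction term: ξ·ΔH°_rxn = 97.006 × -13.9 = -1348.4 kJ/min
Sensible, feed 205→25 °C: -4897.6 kJ/min
Outlet flows (mol/min): A 71.994, B 97.006
Sensible, products 25→180 °C: 3976.8 kJ/min
Q = ΔH = -2269.2 kJ/min = -37.82 kW
Heat removed = 136.15 MJ/h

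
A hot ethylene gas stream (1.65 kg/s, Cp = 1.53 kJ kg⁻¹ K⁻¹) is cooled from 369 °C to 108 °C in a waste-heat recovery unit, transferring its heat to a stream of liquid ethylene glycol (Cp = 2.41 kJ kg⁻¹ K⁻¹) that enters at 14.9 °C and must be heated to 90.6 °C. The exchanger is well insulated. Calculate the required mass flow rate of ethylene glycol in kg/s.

ṁ_c = 3.61 kg/s

Heat released by hot stream: Q = 1.65 × 1.53 × (369 − 108) = 658.89 kJ/s
Energy balance on cold side (adiabatic exchanger): Q = ṁ_c·Cp_c·(T_c,out − T_c,in)
ṁ_c = 658.89 / [2.41 × (90.6 − 14.9)] = 3.6116 kg/s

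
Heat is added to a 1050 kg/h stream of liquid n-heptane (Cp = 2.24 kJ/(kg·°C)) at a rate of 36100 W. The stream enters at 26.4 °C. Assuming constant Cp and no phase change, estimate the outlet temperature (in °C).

T_out = 81.7 °C

Q = 36100 W = 129960 kJ/h
ΔT = Q/(ṁ·Cp) = 129960/(1050×2.24) = 55.255 K
T_out = 26.4 + 55.255 = 81.655 °C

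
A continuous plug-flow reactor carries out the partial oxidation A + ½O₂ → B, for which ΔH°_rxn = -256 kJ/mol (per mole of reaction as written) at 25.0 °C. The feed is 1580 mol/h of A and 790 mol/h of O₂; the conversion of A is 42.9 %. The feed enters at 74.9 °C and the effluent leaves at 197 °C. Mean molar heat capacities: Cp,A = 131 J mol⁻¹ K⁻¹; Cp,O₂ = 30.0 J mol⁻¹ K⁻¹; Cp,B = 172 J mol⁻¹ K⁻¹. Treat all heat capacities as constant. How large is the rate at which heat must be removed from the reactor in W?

Q_out = 39500 W

Extent of reaction ξ = 0.429 × 1580 = 677.82 mol/h
Reaction term: ξ·ΔH°_rxn = 677.82 × -256 = -173520 kJ/h
Sensible, feed 74.9→25 °C: -11511 kJ/h
Outlet flows (mol/h): A 902.18, O₂ 451.09, B 677.82
Sensible, products 25→197 °C: 42708 kJ/h
Q = ΔH = -142320 kJ/h = -39.535 kW
Heat removed = 39535 W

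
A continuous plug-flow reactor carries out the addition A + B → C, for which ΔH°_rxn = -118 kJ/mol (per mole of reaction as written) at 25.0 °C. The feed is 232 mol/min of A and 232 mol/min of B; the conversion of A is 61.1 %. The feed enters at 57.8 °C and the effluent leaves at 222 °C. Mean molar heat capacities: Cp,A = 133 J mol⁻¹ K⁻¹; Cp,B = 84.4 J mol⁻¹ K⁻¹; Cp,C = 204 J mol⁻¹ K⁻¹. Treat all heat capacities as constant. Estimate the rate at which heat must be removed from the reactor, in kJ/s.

Q_out = 147 kJ/s

Extent of reaction ξ = 0.611 × 232 = 141.75 mol/min
Reaction term: ξ·ΔH°_rxn = 141.75 × -118 = -16727 kJ/min
Sensible, feed 57.8→25 °C: -1654.3 kJ/min
Outlet flows (mol/min): A 90.248, B 90.248, C 141.75
Sensible, products 25→222 °C: 9561.9 kJ/min
Q = ΔH = -8819.2 kJ/min = -146.99 kW
Heat removed = 146.99 kJ/s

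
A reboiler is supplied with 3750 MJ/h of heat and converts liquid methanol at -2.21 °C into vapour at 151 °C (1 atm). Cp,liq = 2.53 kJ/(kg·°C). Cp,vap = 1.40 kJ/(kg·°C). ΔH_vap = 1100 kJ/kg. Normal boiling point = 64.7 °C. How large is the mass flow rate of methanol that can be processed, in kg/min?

Δh = 2.53×(64.7−-2.21) + 1100 + 1.40×(151−64.7) = 1390.1 kJ/kg
Q = 3750 MJ/h = 1041.7 kJ/s = 62500 kJ/min
ṁ = Q/Δh = 62500 / 1390.1 = 44.961 kg/min

ṁ = 45.0 kg/min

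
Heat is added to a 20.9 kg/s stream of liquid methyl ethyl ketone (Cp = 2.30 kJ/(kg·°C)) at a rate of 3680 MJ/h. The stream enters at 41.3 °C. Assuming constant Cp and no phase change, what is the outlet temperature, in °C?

T_out = 62.6 °C

Q = 3680 MJ/h = 1022.2 kJ/s
ΔT = Q/(ṁ·Cp) = 1022.2/(20.9×2.30) = 21.265 K
T_out = 41.3 + 21.265 = 62.565 °C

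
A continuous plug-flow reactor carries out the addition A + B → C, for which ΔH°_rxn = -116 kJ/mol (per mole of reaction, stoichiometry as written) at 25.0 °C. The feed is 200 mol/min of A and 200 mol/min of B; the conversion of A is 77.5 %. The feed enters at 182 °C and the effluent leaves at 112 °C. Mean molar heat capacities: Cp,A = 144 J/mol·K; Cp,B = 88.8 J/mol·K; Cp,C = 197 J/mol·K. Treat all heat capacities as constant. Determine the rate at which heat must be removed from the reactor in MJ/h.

Extent of reaction ξ = 0.775 × 200 = 155 mol/min
Reaction term: ξ·ΔH°_rxn = 155 × -116 = -17980 kJ/min
Sensible, feed 182→25 °C: -7309.9 kJ/min
Outlet flows (mol/min): A 45, B 45, C 155
Sensible, products 25→112 °C: 3568 kJ/min
Q = ΔH = -21722 kJ/min = -362.03 kW
Heat removed = 1303.3 MJ/h

Q_out = 1300 MJ/h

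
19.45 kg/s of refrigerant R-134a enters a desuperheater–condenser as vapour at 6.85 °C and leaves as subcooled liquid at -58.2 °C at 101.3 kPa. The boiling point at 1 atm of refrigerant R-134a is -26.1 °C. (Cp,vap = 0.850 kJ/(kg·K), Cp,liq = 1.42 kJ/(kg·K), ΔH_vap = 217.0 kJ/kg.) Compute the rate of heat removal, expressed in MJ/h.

Q_c = 20300 MJ/h

vapour 6.85→-26.1 °C: -28.008 kJ/kg
condensation at -26.1 °C: -217 kJ/kg
liquid -26.1→-58.2 °C: -45.582 kJ/kg
Δh = -28.008 + -217 + -45.582 = -290.59 kJ/kg
Q = ṁ·Δh = 19.45 kg/s × -290.59 kJ/kg = -5652 kJ/s
|Q| = 5652 kW = 20347 MJ/h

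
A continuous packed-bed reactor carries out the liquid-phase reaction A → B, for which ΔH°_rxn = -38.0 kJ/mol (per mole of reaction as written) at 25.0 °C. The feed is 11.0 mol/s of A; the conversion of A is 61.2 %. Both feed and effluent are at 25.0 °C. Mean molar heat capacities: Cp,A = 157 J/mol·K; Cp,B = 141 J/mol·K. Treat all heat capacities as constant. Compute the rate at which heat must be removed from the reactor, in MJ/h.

Q_out = 921 MJ/h

Extent of reaction ξ = 0.612 × 11.0 = 6.732 mol/s
Reaction term: ξ·ΔH°_rxn = 6.732 × -38.0 = -255.82 kJ/s
Q = ΔH = -255.82 kJ/s = -255.82 kW
Heat removed = 920.94 MJ/h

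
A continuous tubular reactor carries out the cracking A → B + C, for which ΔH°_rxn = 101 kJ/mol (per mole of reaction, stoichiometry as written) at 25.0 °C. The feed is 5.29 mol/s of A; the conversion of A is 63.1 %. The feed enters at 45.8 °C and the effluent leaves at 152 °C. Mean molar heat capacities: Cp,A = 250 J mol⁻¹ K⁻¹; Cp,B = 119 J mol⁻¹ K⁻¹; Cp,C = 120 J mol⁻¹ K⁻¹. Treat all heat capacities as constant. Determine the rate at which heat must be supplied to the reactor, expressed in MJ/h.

Q_in = 1700 MJ/h

Extent of reaction ξ = 0.631 × 5.29 = 3.338 mol/s
Reaction term: ξ·ΔH°_rxn = 3.338 × 101 = 337.14 kJ/s
Sensible, feed 45.8→25 °C: -27.508 kJ/s
Outlet flows (mol/s): A 1.952, B 3.338, C 3.338
Sensible, products 25→152 °C: 163.29 kJ/s
Q = ΔH = 472.92 kJ/s = 472.92 kW
Heat supplied = 1702.5 MJ/h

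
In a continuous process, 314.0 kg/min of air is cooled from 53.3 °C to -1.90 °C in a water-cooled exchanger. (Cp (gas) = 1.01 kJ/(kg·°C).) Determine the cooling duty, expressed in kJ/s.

Q_c = 292 kJ/s

Q = ṁ·Cp·ΔT = 314.0 × 1.01 × (-1.90 − 53.3) = -17506 kJ/min
Converting: 17506 / 60 s = 291.77 kW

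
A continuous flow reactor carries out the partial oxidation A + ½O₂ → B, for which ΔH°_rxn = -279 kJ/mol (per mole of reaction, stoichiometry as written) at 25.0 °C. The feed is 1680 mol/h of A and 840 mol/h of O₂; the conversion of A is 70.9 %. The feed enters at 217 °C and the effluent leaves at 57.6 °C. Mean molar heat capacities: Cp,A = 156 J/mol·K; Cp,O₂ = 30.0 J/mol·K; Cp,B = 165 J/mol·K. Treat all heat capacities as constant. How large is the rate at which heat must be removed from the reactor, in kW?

Q_out = 105 kW

Extent of reaction ξ = 0.709 × 1680 = 1191.1 mol/h
Reaction term: ξ·ΔH°_rxn = 1191.1 × -279 = -332320 kJ/h
Sensible, feed 217→25 °C: -55158 kJ/h
Outlet flows (mol/h): A 488.88, O₂ 244.44, B 1191.1
Sensible, products 25→57.6 °C: 9132.3 kJ/h
Q = ΔH = -378350 kJ/h = -105.1 kW
Heat removed = 105.1 kW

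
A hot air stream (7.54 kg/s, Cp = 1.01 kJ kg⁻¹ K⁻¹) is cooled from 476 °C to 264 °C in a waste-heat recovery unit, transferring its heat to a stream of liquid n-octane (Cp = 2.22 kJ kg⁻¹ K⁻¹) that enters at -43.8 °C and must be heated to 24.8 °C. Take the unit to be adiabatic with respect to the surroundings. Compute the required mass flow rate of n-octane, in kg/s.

Heat released by hot stream: Q = 7.54 × 1.01 × (476 − 264) = 1614.5 kJ/s
Energy balance on cold side (adiabatic exchanger): Q = ṁ_c·Cp_c·(T_c,out − T_c,in)
ṁ_c = 1614.5 / [2.22 × (24.8 − -43.8)] = 10.601 kg/s

ṁ_c = 10.6 kg/s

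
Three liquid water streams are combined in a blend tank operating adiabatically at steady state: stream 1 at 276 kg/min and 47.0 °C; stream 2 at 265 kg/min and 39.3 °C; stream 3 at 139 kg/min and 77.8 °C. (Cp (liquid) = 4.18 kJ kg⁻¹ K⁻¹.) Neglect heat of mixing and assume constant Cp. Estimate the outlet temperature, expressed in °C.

T_out = 50.3 °C

Adiabatic, steady state ⇒ Σ ṁᵢCp,ᵢ(T_out − Tᵢ) = 0
Σ ṁᵢCp,ᵢTᵢ = 276×4.18×47.0 + 265×4.18×39.3 + 139×4.18×77.8 = 142960
Σ ṁᵢCp,ᵢ = 276×4.18 + 265×4.18 + 139×4.18 = 2842.4
T_out = 142960 / 2842.4 = 50.295 °C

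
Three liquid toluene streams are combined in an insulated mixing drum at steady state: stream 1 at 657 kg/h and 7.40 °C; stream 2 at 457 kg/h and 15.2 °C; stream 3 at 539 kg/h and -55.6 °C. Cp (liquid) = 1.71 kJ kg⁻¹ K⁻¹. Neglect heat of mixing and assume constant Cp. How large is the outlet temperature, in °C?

Energy balance with Q = 0: Σ ṁᵢCp,ᵢ(T_out − Tᵢ) = 0
T_out = Σ ṁᵢCp,ᵢTᵢ / Σ ṁᵢCp,ᵢ
      = -31054 / 2826.6 = -10.986 °C

T_out = -11.0 °C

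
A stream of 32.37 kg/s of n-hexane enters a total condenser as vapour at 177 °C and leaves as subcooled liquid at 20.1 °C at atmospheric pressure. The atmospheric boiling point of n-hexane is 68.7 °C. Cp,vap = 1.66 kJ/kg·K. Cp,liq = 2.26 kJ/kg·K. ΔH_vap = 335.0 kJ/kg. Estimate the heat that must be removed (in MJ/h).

vapour 177→68.7 °C: -179.78 kJ/kg
condensation at 68.7 °C: -335 kJ/kg
liquid 68.7→20.1 °C: -109.84 kJ/kg
Δh = -179.78 + -335 + -109.84 = -624.61 kJ/kg
Q = ṁ·Δh = 32.37 kg/s × -624.61 kJ/kg = -20219 kJ/s
|Q| = 20219 kW = 72788 MJ/h

Q_c = 72800 MJ/h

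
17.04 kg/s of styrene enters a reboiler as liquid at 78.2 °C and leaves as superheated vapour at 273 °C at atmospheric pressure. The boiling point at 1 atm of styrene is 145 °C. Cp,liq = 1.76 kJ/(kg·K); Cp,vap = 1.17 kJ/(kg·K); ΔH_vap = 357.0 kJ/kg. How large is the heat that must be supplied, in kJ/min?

liquid 78.2→145 °C: 117.57 kJ/kg
vaporisation at 145 °C: 357 kJ/kg
vapour 145→273 °C: 149.76 kJ/kg
Δh = 117.57 + 357 + 149.76 = 624.33 kJ/kg
Q = ṁ·Δh = 17.04 kg/s × 624.33 kJ/kg = 10639 kJ/s
|Q| = 10639 kW = 638310 kJ/min

Q = 638000 kJ/min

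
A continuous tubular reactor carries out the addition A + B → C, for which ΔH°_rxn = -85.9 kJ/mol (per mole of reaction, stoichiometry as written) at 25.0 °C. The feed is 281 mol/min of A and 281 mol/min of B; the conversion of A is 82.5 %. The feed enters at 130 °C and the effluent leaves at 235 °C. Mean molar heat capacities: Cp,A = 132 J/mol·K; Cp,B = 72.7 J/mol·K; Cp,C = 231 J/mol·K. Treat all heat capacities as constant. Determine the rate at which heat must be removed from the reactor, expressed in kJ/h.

Q_out = 756000 kJ/h

Extent of reaction ξ = 0.825 × 281 = 231.82 mol/min
Reaction term: ξ·ΔH°_rxn = 231.82 × -85.9 = -19914 kJ/min
Sensible, feed 130→25 °C: -6039.7 kJ/min
Outlet flows (mol/min): A 49.175, B 49.175, C 231.82
Sensible, products 25→235 °C: 13360 kJ/min
Q = ΔH = -12594 kJ/min = -209.9 kW
Heat removed = 755620 kJ/h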